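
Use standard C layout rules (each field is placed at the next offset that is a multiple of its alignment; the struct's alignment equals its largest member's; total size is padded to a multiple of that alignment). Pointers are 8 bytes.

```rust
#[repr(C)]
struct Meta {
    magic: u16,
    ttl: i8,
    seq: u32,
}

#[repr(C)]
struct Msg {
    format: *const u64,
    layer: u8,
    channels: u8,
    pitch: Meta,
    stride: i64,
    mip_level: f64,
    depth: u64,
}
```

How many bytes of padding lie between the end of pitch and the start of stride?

4

Meta: @0: magic [2B, align 2] → 2; @2: ttl [1B, align 1] → 3; +1 pad (align 4); @4: seq [4B, align 4] → 8; size 8, align 4
@0: format [8B, align 8] → 8
@8: layer [1B, align 1] → 9
@9: channels [1B, align 1] → 10
+2 pad (align 4)
@12: pitch [8B, align 4] → 20
+4 pad (align 8)
@24: stride [8B, align 8] → 32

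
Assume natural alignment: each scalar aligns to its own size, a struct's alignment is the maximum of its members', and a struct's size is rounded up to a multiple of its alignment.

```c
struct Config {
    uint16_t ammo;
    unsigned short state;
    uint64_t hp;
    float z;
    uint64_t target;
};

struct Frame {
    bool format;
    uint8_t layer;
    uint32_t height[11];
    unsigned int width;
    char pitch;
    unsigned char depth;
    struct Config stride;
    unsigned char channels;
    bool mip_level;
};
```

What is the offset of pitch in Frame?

52

Config: 0..2  ammo  (2B, 2-aligned); 2..4  state  (2B, 2-aligned); 4..8  -- padding (4B); 8..16  hp  (8B, 8-aligned); 16..20  z  (4B, 4-aligned); 20..24  -- padding (4B); 24..32  target  (8B, 8-aligned); sizeof = 32, alignof = 8
0..1  format  (1B, 1-aligned)
1..2  layer  (1B, 1-aligned)
2..4  -- padding (2B)
4..48  height  (44B, 4-aligned)
48..52  width  (4B, 4-aligned)
52..53  pitch  (1B, 1-aligned)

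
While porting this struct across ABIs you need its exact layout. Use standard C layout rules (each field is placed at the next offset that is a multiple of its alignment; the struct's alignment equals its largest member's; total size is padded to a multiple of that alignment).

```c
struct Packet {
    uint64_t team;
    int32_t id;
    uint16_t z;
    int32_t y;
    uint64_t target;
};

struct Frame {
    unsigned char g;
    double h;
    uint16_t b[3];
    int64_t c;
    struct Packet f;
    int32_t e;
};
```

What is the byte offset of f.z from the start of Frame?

44

Packet: team at 0 (size 8, align 8) → ends 8; id at 8 (size 4, align 4) → ends 12; z at 12 (size 2, align 2) → ends 14; pad 2 to align 4 for y; y at 16 (size 4, align 4) → ends 20; pad 4 to align 8 for target; target at 24 (size 8, align 8) → ends 32; total 32 bytes, alignment 8
g at 0 (size 1, align 1) → ends 1
pad 7 to align 8 for h
h at 8 (size 8, align 8) → ends 16
b at 16 (size 6, align 2) → ends 22
pad 2 to align 8 for c
c at 24 (size 8, align 8) → ends 32
f at 32 (size 32, align 8) → ends 64
within Packet: z at 12
32 + 12 = 44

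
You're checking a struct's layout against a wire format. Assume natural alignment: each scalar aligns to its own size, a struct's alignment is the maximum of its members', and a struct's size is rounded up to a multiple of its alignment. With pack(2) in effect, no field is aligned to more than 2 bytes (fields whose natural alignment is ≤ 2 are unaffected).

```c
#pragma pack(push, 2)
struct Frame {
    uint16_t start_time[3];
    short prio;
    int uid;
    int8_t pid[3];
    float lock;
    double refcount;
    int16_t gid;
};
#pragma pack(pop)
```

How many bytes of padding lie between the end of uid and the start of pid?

@0: start_time [6B, align 2] → 6
@6: prio [2B, align 2] → 8
@8: uid [4B, align 2] → 12
@12: pid [3B, align 1] → 15

0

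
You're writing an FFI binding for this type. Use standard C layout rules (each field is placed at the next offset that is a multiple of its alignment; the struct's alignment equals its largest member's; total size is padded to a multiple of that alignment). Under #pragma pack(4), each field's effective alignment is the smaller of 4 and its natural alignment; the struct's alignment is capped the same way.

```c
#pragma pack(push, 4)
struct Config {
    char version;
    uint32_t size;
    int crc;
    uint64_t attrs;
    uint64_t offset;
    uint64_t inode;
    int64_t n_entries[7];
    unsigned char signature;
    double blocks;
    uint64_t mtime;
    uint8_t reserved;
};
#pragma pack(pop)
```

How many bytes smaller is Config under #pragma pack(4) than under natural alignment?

natural layout:
  0..1  version  (1B, 1-aligned)
  1..4  -- padding (3B)
  4..8  size  (4B, 4-aligned)
  8..12  crc  (4B, 4-aligned)
  12..16  -- padding (4B)
  16..24  attrs  (8B, 8-aligned)
  24..32  offset  (8B, 8-aligned)
  32..40  inode  (8B, 8-aligned)
  40..96  n_entries  (56B, 8-aligned)
  96..97  signature  (1B, 1-aligned)
  97..104  -- padding (7B)
  104..112  blocks  (8B, 8-aligned)
  112..120  mtime  (8B, 8-aligned)
  120..121  reserved  (1B, 1-aligned)
  121..128  -- tail padding (7B)
  sizeof = 128, alignof = 8
packed(4) layout:
  0..1  version  (1B, 1-aligned)
  1..4  -- padding (3B)
  4..8  size  (4B, 4-aligned)
  8..12  crc  (4B, 4-aligned)
  12..20  attrs  (8B, 4-aligned)
  20..28  offset  (8B, 4-aligned)
  28..36  inode  (8B, 4-aligned)
  36..92  n_entries  (56B, 4-aligned)
  92..93  signature  (1B, 1-aligned)
  93..96  -- padding (3B)
  96..104  blocks  (8B, 4-aligned)
  104..112  mtime  (8B, 4-aligned)
  112..113  reserved  (1B, 1-aligned)
  113..116  -- tail padding (3B)
  sizeof = 116, alignof = 4
128 − 116 = 12

12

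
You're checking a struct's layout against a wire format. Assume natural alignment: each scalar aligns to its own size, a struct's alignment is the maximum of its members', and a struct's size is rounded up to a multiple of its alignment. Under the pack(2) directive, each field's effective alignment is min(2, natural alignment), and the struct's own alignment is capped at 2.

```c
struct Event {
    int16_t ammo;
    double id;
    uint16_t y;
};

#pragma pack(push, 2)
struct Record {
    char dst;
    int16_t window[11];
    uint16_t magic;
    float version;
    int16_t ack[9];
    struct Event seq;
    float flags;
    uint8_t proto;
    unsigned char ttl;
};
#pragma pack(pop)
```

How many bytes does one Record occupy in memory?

78

Event: ammo at 0 (size 2, align 2) → ends 2; pad 6 to align 8 for id; id at 8 (size 8, align 8) → ends 16; y at 16 (size 2, align 2) → ends 18; tail pad 6 to reach multiple of 8; total 24 bytes, alignment 8
dst at 0 (size 1, align 1) → ends 1
pad 1 to align 2 for window
window at 2 (size 22, align 2) → ends 24
magic at 24 (size 2, align 2) → ends 26
version at 26 (size 4, align 2) → ends 30
ack at 30 (size 18, align 2) → ends 48
seq at 48 (size 24, align 2) → ends 72
flags at 72 (size 4, align 2) → ends 76
proto at 76 (size 1, align 1) → ends 77
ttl at 77 (size 1, align 1) → ends 78
total 78 bytes, alignment 2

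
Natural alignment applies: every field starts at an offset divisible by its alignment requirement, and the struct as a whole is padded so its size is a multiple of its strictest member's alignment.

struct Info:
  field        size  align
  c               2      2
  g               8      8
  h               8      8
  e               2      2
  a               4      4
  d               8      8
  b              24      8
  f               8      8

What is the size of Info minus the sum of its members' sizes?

8

@0: c [2B, align 2] → 2
+6 pad (align 8)
@8: g [8B, align 8] → 16
@16: h [8B, align 8] → 24
@24: e [2B, align 2] → 26
+2 pad (align 4)
@28: a [4B, align 4] → 32
@32: d [8B, align 8] → 40
@40: b [24B, align 8] → 64
@64: f [8B, align 8] → 72
size 72, align 8
data bytes 64, size 72 → padding 8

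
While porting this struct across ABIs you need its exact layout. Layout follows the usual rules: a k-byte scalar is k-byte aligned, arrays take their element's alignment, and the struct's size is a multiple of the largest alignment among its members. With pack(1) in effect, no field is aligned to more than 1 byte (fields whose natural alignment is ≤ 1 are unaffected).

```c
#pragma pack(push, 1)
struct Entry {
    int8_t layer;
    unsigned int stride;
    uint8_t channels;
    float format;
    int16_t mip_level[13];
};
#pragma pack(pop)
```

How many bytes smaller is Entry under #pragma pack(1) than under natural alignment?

natural layout:
  layer at 0 (size 1, align 1) → ends 1
  pad 3 to align 4 for stride
  stride at 4 (size 4, align 4) → ends 8
  channels at 8 (size 1, align 1) → ends 9
  pad 3 to align 4 for format
  format at 12 (size 4, align 4) → ends 16
  mip_level at 16 (size 26, align 2) → ends 42
  tail pad 2 to reach multiple of 4
  total 44 bytes, alignment 4
packed(1) layout:
  layer at 0 (size 1, align 1) → ends 1
  stride at 1 (size 4, align 1) → ends 5
  channels at 5 (size 1, align 1) → ends 6
  format at 6 (size 4, align 1) → ends 10
  mip_level at 10 (size 26, align 1) → ends 36
  total 36 bytes, alignment 1
44 − 36 = 8

8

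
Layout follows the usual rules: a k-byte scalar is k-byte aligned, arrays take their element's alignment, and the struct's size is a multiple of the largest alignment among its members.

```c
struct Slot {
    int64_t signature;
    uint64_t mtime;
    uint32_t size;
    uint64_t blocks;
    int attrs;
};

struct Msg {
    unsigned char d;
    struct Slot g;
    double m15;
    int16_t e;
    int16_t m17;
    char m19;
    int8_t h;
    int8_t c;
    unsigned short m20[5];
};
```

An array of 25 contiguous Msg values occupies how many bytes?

Slot: 0..8  signature  (8B, 8-aligned); 8..16  mtime  (8B, 8-aligned); 16..20  size  (4B, 4-aligned); 20..24  -- padding (4B); 24..32  blocks  (8B, 8-aligned); 32..36  attrs  (4B, 4-aligned); 36..40  -- tail padding (4B); sizeof = 40, alignof = 8
0..1  d  (1B, 1-aligned)
1..8  -- padding (7B)
8..48  g  (40B, 8-aligned)
48..56  m15  (8B, 8-aligned)
56..58  e  (2B, 2-aligned)
58..60  m17  (2B, 2-aligned)
60..61  m19  (1B, 1-aligned)
61..62  h  (1B, 1-aligned)
62..63  c  (1B, 1-aligned)
63..64  -- padding (1B)
64..74  m20  (10B, 2-aligned)
74..80  -- tail padding (6B)
sizeof = 80, alignof = 8
array of 25: 25 × 80 = 2000

2000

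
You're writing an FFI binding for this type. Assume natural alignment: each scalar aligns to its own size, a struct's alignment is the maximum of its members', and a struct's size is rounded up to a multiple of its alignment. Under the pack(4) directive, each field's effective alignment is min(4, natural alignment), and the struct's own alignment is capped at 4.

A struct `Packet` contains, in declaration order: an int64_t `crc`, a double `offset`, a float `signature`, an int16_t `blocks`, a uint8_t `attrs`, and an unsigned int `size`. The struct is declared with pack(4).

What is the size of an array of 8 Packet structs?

224

0..8  crc  (8B, 4-aligned)
8..16  offset  (8B, 4-aligned)
16..20  signature  (4B, 4-aligned)
20..22  blocks  (2B, 2-aligned)
22..23  attrs  (1B, 1-aligned)
23..24  -- padding (1B)
24..28  size  (4B, 4-aligned)
sizeof = 28, alignof = 4
array of 8: 8 × 28 = 224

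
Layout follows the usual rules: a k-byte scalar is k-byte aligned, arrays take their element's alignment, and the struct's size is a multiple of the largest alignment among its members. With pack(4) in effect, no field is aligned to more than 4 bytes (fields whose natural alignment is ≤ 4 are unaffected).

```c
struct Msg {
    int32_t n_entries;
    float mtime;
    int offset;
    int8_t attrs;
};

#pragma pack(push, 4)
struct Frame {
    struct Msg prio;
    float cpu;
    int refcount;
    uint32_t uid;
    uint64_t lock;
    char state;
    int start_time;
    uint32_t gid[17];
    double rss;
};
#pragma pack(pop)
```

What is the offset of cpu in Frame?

16

Msg: 0..4  n_entries  (4B, 4-aligned); 4..8  mtime  (4B, 4-aligned); 8..12  offset  (4B, 4-aligned); 12..13  attrs  (1B, 1-aligned); 13..16  -- tail padding (3B); sizeof = 16, alignof = 4
0..16  prio  (16B, 4-aligned)
16..20  cpu  (4B, 4-aligned)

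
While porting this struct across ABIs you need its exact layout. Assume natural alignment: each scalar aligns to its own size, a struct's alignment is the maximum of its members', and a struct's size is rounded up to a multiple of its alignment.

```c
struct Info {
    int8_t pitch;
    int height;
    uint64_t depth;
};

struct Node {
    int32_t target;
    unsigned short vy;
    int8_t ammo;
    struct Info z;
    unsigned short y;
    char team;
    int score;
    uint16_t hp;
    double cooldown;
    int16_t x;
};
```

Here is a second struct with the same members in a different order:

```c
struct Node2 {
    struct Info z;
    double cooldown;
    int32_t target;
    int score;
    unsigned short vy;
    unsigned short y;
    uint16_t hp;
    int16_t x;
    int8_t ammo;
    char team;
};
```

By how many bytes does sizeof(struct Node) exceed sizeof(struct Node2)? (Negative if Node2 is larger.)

Info: pitch at 0 (size 1, align 1) → ends 1; pad 3 to align 4 for height; height at 4 (size 4, align 4) → ends 8; depth at 8 (size 8, align 8) → ends 16; total 16 bytes, alignment 8
target at 0 (size 4, align 4) → ends 4
vy at 4 (size 2, align 2) → ends 6
ammo at 6 (size 1, align 1) → ends 7
pad 1 to align 8 for z
z at 8 (size 16, align 8) → ends 24
y at 24 (size 2, align 2) → ends 26
team at 26 (size 1, align 1) → ends 27
pad 1 to align 4 for score
score at 28 (size 4, align 4) → ends 32
hp at 32 (size 2, align 2) → ends 34
pad 6 to align 8 for cooldown
cooldown at 40 (size 8, align 8) → ends 48
x at 48 (size 2, align 2) → ends 50
tail pad 6 to reach multiple of 8
total 56 bytes, alignment 8
— Node2 —
z at 0 (size 16, align 8) → ends 16
cooldown at 16 (size 8, align 8) → ends 24
target at 24 (size 4, align 4) → ends 28
score at 28 (size 4, align 4) → ends 32
vy at 32 (size 2, align 2) → ends 34
y at 34 (size 2, align 2) → ends 36
hp at 36 (size 2, align 2) → ends 38
x at 38 (size 2, align 2) → ends 40
ammo at 40 (size 1, align 1) → ends 41
team at 41 (size 1, align 1) → ends 42
tail pad 6 to reach multiple of 8
total 48 bytes, alignment 8
56 − 48 = 8

8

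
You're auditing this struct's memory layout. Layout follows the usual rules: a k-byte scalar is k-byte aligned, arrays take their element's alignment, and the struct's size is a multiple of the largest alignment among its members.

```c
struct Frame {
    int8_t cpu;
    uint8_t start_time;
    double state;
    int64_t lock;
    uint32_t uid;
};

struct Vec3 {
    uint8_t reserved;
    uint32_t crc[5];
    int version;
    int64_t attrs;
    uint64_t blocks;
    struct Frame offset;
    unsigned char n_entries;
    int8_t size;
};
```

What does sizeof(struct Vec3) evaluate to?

Frame: cpu at 0 (size 1, align 1) → ends 1; start_time at 1 (size 1, align 1) → ends 2; pad 6 to align 8 for state; state at 8 (size 8, align 8) → ends 16; lock at 16 (size 8, align 8) → ends 24; uid at 24 (size 4, align 4) → ends 28; tail pad 4 to reach multiple of 8; total 32 bytes, alignment 8
reserved at 0 (size 1, align 1) → ends 1
pad 3 to align 4 for crc
crc at 4 (size 20, align 4) → ends 24
version at 24 (size 4, align 4) → ends 28
pad 4 to align 8 for attrs
attrs at 32 (size 8, align 8) → ends 40
blocks at 40 (size 8, align 8) → ends 48
offset at 48 (size 32, align 8) → ends 80
n_entries at 80 (size 1, align 1) → ends 81
size at 81 (size 1, align 1) → ends 82
tail pad 6 to reach multiple of 8
total 88 bytes, alignment 8

88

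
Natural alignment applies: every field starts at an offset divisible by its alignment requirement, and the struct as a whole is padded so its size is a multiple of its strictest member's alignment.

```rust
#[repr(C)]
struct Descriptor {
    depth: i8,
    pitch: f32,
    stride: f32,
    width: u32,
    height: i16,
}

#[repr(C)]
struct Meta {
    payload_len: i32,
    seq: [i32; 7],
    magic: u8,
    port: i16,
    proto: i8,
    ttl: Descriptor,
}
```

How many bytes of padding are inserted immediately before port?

1

Descriptor: @0: depth [1B, align 1] → 1; +3 pad (align 4); @4: pitch [4B, align 4] → 8; @8: stride [4B, align 4] → 12; @12: width [4B, align 4] → 16; @16: height [2B, align 2] → 18; +2 tail pad (align 4); size 20, align 4
@0: payload_len [4B, align 4] → 4
@4: seq [28B, align 4] → 32
@32: magic [1B, align 1] → 33
+1 pad (align 2)
@34: port [2B, align 2] → 36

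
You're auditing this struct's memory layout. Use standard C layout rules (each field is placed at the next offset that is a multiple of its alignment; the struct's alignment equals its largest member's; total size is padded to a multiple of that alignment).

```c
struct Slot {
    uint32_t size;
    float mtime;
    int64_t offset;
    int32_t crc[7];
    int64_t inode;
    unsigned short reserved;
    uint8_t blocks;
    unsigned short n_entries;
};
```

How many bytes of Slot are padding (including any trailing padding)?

7

0..4  size  (4B, 4-aligned)
4..8  mtime  (4B, 4-aligned)
8..16  offset  (8B, 8-aligned)
16..44  crc  (28B, 4-aligned)
44..48  -- padding (4B)
48..56  inode  (8B, 8-aligned)
56..58  reserved  (2B, 2-aligned)
58..59  blocks  (1B, 1-aligned)
59..60  -- padding (1B)
60..62  n_entries  (2B, 2-aligned)
62..64  -- tail padding (2B)
sizeof = 64, alignof = 8
data bytes 57, size 64 → padding 7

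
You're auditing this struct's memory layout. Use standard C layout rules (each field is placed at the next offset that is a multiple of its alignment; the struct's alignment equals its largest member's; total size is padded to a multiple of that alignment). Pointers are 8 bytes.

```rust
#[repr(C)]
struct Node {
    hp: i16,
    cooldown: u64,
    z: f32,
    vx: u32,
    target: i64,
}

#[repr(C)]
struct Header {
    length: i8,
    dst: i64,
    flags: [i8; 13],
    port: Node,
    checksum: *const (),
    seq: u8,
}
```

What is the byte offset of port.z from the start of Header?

48

Node: 0..2  hp  (2B, 2-aligned); 2..8  -- padding (6B); 8..16  cooldown  (8B, 8-aligned); 16..20  z  (4B, 4-aligned); 20..24  vx  (4B, 4-aligned); 24..32  target  (8B, 8-aligned); sizeof = 32, alignof = 8
0..1  length  (1B, 1-aligned)
1..8  -- padding (7B)
8..16  dst  (8B, 8-aligned)
16..29  flags  (13B, 1-aligned)
29..32  -- padding (3B)
32..64  port  (32B, 8-aligned)
within Node: z at 16
32 + 16 = 48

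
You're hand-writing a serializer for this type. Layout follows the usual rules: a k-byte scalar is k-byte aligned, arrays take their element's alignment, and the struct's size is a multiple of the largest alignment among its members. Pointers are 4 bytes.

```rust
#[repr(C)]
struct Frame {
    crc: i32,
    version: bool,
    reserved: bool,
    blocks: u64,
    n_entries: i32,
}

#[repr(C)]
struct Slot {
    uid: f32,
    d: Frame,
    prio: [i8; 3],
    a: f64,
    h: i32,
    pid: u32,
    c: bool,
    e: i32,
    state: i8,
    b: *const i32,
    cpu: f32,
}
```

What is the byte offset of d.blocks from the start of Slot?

Frame: 0..4  crc  (4B, 4-aligned); 4..5  version  (1B, 1-aligned); 5..6  reserved  (1B, 1-aligned); 6..8  -- padding (2B); 8..16  blocks  (8B, 8-aligned); 16..20  n_entries  (4B, 4-aligned); 20..24  -- tail padding (4B); sizeof = 24, alignof = 8
0..4  uid  (4B, 4-aligned)
4..8  -- padding (4B)
8..32  d  (24B, 8-aligned)
within Frame: blocks at 8
8 + 8 = 16

16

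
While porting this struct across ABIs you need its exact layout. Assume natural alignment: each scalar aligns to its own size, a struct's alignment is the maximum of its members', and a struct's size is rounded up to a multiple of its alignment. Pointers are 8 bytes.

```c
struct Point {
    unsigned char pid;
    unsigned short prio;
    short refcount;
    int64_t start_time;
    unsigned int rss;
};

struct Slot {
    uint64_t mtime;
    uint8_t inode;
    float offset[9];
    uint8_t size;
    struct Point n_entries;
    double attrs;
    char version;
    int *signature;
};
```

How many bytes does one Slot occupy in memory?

104

Point: 0..1  pid  (1B, 1-aligned); 1..2  -- padding (1B); 2..4  prio  (2B, 2-aligned); 4..6  refcount  (2B, 2-aligned); 6..8  -- padding (2B); 8..16  start_time  (8B, 8-aligned); 16..20  rss  (4B, 4-aligned); 20..24  -- tail padding (4B); sizeof = 24, alignof = 8
0..8  mtime  (8B, 8-aligned)
8..9  inode  (1B, 1-aligned)
9..12  -- padding (3B)
12..48  offset  (36B, 4-aligned)
48..49  size  (1B, 1-aligned)
49..56  -- padding (7B)
56..80  n_entries  (24B, 8-aligned)
80..88  attrs  (8B, 8-aligned)
88..89  version  (1B, 1-aligned)
89..96  -- padding (7B)
96..104  signature  (8B, 8-aligned)
sizeof = 104, alignof = 8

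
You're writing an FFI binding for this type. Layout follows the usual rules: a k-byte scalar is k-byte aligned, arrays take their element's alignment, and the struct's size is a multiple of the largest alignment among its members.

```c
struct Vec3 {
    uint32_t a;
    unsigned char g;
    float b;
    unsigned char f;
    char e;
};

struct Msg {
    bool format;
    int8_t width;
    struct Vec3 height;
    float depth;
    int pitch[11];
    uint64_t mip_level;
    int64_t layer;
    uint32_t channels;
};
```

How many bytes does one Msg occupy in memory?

96

Vec3: @0: a [4B, align 4] → 4; @4: g [1B, align 1] → 5; +3 pad (align 4); @8: b [4B, align 4] → 12; @12: f [1B, align 1] → 13; @13: e [1B, align 1] → 14; +2 tail pad (align 4); size 16, align 4
@0: format [1B, align 1] → 1
@1: width [1B, align 1] → 2
+2 pad (align 4)
@4: height [16B, align 4] → 20
@20: depth [4B, align 4] → 24
@24: pitch [44B, align 4] → 68
+4 pad (align 8)
@72: mip_level [8B, align 8] → 80
@80: layer [8B, align 8] → 88
@88: channels [4B, align 4] → 92
+4 tail pad (align 8)
size 96, align 8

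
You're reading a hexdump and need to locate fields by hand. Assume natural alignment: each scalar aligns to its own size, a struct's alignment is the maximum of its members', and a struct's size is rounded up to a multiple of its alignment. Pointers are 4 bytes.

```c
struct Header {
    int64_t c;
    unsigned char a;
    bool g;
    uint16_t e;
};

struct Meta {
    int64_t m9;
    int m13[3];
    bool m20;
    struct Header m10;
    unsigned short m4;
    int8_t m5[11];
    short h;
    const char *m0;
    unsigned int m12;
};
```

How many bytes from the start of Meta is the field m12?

60

Header: c at 0 (size 8, align 8) → ends 8; a at 8 (size 1, align 1) → ends 9; g at 9 (size 1, align 1) → ends 10; e at 10 (size 2, align 2) → ends 12; tail pad 4 to reach multiple of 8; total 16 bytes, alignment 8
m9 at 0 (size 8, align 8) → ends 8
m13 at 8 (size 12, align 4) → ends 20
m20 at 20 (size 1, align 1) → ends 21
pad 3 to align 8 for m10
m10 at 24 (size 16, align 8) → ends 40
m4 at 40 (size 2, align 2) → ends 42
m5 at 42 (size 11, align 1) → ends 53
pad 1 to align 2 for h
h at 54 (size 2, align 2) → ends 56
m0 at 56 (size 4, align 4) → ends 60
m12 at 60 (size 4, align 4) → ends 64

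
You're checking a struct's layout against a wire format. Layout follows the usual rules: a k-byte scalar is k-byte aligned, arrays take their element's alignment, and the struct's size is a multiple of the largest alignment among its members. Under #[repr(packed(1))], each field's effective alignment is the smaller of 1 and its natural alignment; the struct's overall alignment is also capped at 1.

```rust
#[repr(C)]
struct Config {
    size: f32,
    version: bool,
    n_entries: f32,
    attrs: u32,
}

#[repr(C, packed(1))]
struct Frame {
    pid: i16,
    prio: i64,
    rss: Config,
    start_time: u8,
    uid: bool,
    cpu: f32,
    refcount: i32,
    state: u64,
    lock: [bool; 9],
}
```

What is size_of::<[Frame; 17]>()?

901

Config: @0: size [4B, align 4] → 4; @4: version [1B, align 1] → 5; +3 pad (align 4); @8: n_entries [4B, align 4] → 12; @12: attrs [4B, align 4] → 16; size 16, align 4
@0: pid [2B, align 1] → 2
@2: prio [8B, align 1] → 10
@10: rss [16B, align 1] → 26
@26: start_time [1B, align 1] → 27
@27: uid [1B, align 1] → 28
@28: cpu [4B, align 1] → 32
@32: refcount [4B, align 1] → 36
@36: state [8B, align 1] → 44
@44: lock [9B, align 1] → 53
size 53, align 1
array of 17: 17 × 53 = 901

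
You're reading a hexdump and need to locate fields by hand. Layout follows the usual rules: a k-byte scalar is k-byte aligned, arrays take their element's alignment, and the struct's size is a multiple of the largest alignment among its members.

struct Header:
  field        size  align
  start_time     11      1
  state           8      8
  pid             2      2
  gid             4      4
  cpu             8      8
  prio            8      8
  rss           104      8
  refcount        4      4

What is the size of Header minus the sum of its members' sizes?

11

0..11  start_time  (11B, 1-aligned)
11..16  -- padding (5B)
16..24  state  (8B, 8-aligned)
24..26  pid  (2B, 2-aligned)
26..28  -- padding (2B)
28..32  gid  (4B, 4-aligned)
32..40  cpu  (8B, 8-aligned)
40..48  prio  (8B, 8-aligned)
48..152  rss  (104B, 8-aligned)
152..156  refcount  (4B, 4-aligned)
156..160  -- tail padding (4B)
sizeof = 160, alignof = 8
data bytes 149, size 160 → padding 11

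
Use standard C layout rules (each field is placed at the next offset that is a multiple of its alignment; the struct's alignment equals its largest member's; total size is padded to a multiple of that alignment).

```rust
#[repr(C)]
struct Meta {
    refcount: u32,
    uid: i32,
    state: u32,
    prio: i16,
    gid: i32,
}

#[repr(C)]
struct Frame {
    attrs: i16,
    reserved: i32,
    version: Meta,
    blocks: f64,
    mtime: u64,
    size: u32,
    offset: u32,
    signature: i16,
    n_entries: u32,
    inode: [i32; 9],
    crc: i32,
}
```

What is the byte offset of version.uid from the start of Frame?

12

Meta: refcount at 0 (size 4, align 4) → ends 4; uid at 4 (size 4, align 4) → ends 8; state at 8 (size 4, align 4) → ends 12; prio at 12 (size 2, align 2) → ends 14; pad 2 to align 4 for gid; gid at 16 (size 4, align 4) → ends 20; total 20 bytes, alignment 4
attrs at 0 (size 2, align 2) → ends 2
pad 2 to align 4 for reserved
reserved at 4 (size 4, align 4) → ends 8
version at 8 (size 20, align 4) → ends 28
within Meta: uid at 4
8 + 4 = 12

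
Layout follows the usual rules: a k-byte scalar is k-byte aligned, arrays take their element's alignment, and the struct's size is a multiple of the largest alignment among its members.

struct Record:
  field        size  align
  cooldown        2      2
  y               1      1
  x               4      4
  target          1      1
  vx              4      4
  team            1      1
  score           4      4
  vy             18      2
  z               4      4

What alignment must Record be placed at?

member alignments: cooldown=2, y=1, x=4, target=1, vx=4, team=1, score=4, vy=2, z=4
max = 4

4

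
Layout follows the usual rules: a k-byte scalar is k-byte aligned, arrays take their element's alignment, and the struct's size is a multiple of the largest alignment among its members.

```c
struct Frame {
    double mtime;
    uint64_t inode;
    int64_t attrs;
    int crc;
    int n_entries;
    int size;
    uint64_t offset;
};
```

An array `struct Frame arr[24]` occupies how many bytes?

mtime at 0 (size 8, align 8) → ends 8
inode at 8 (size 8, align 8) → ends 16
attrs at 16 (size 8, align 8) → ends 24
crc at 24 (size 4, align 4) → ends 28
n_entries at 28 (size 4, align 4) → ends 32
size at 32 (size 4, align 4) → ends 36
pad 4 to align 8 for offset
offset at 40 (size 8, align 8) → ends 48
total 48 bytes, alignment 8
array of 24: 24 × 48 = 1152

1152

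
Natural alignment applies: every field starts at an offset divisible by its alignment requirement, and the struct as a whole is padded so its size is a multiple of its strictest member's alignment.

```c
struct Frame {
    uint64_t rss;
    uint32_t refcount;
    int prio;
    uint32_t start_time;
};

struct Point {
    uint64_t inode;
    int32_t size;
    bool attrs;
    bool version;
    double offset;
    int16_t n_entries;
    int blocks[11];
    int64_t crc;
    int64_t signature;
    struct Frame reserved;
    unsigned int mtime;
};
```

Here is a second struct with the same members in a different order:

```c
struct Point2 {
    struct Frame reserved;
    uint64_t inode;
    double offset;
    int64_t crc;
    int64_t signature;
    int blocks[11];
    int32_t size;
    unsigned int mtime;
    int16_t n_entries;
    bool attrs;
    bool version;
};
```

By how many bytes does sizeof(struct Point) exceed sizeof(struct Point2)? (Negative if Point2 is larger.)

8

Frame: rss at 0 (size 8, align 8) → ends 8; refcount at 8 (size 4, align 4) → ends 12; prio at 12 (size 4, align 4) → ends 16; start_time at 16 (size 4, align 4) → ends 20; tail pad 4 to reach multiple of 8; total 24 bytes, alignment 8
inode at 0 (size 8, align 8) → ends 8
size at 8 (size 4, align 4) → ends 12
attrs at 12 (size 1, align 1) → ends 13
version at 13 (size 1, align 1) → ends 14
pad 2 to align 8 for offset
offset at 16 (size 8, align 8) → ends 24
n_entries at 24 (size 2, align 2) → ends 26
pad 2 to align 4 for blocks
blocks at 28 (size 44, align 4) → ends 72
crc at 72 (size 8, align 8) → ends 80
signature at 80 (size 8, align 8) → ends 88
reserved at 88 (size 24, align 8) → ends 112
mtime at 112 (size 4, align 4) → ends 116
tail pad 4 to reach multiple of 8
total 120 bytes, alignment 8
— Point2 —
reserved at 0 (size 24, align 8) → ends 24
inode at 24 (size 8, align 8) → ends 32
offset at 32 (size 8, align 8) → ends 40
crc at 40 (size 8, align 8) → ends 48
signature at 48 (size 8, align 8) → ends 56
blocks at 56 (size 44, align 4) → ends 100
size at 100 (size 4, align 4) → ends 104
mtime at 104 (size 4, align 4) → ends 108
n_entries at 108 (size 2, align 2) → ends 110
attrs at 110 (size 1, align 1) → ends 111
version at 111 (size 1, align 1) → ends 112
total 112 bytes, alignment 8
120 − 112 = 8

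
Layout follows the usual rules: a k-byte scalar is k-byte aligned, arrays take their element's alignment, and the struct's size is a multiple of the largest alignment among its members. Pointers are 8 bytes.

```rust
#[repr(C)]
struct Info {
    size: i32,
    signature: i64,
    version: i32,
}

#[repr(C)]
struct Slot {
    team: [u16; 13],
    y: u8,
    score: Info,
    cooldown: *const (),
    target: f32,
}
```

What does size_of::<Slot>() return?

Info: 0..4  size  (4B, 4-aligned); 4..8  -- padding (4B); 8..16  signature  (8B, 8-aligned); 16..20  version  (4B, 4-aligned); 20..24  -- tail padding (4B); sizeof = 24, alignof = 8
0..26  team  (26B, 2-aligned)
26..27  y  (1B, 1-aligned)
27..32  -- padding (5B)
32..56  score  (24B, 8-aligned)
56..64  cooldown  (8B, 8-aligned)
64..68  target  (4B, 4-aligned)
68..72  -- tail padding (4B)
sizeof = 72, alignof = 8

72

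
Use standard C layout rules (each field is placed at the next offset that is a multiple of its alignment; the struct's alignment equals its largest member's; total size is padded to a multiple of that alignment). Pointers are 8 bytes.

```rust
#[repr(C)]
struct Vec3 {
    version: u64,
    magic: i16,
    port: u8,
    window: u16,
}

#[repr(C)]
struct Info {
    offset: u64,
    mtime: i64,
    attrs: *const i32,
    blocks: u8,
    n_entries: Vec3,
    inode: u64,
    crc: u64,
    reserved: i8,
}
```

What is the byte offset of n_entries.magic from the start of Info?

40

Vec3: @0: version [8B, align 8] → 8; @8: magic [2B, align 2] → 10; @10: port [1B, align 1] → 11; +1 pad (align 2); @12: window [2B, align 2] → 14; +2 tail pad (align 8); size 16, align 8
@0: offset [8B, align 8] → 8
@8: mtime [8B, align 8] → 16
@16: attrs [8B, align 8] → 24
@24: blocks [1B, align 1] → 25
+7 pad (align 8)
@32: n_entries [16B, align 8] → 48
within Vec3: magic at 8
32 + 8 = 40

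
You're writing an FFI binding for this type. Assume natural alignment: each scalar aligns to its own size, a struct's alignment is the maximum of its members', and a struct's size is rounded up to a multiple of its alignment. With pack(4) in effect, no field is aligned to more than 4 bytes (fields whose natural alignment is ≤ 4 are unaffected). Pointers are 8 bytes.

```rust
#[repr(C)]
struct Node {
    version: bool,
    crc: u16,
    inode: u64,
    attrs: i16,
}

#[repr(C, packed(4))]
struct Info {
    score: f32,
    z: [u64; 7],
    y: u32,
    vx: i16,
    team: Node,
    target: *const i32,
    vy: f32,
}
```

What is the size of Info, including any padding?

104 bytes

Node: 0..1  version  (1B, 1-aligned); 1..2  -- padding (1B); 2..4  crc  (2B, 2-aligned); 4..8  -- padding (4B); 8..16  inode  (8B, 8-aligned); 16..18  attrs  (2B, 2-aligned); 18..24  -- tail padding (6B); sizeof = 24, alignof = 8
0..4  score  (4B, 4-aligned)
4..60  z  (56B, 4-aligned)
60..64  y  (4B, 4-aligned)
64..66  vx  (2B, 2-aligned)
66..68  -- padding (2B)
68..92  team  (24B, 4-aligned)
92..100  target  (8B, 4-aligned)
100..104  vy  (4B, 4-aligned)
sizeof = 104, alignof = 4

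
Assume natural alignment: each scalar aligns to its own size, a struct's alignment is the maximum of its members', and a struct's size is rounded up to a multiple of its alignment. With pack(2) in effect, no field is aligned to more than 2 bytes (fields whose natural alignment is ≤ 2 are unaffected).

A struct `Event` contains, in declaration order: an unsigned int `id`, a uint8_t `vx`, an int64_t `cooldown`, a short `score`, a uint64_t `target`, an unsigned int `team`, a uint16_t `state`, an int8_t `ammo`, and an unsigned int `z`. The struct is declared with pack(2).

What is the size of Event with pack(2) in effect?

id at 0 (size 4, align 2) → ends 4
vx at 4 (size 1, align 1) → ends 5
pad 1 to align 2 for cooldown
cooldown at 6 (size 8, align 2) → ends 14
score at 14 (size 2, align 2) → ends 16
target at 16 (size 8, align 2) → ends 24
team at 24 (size 4, align 2) → ends 28
state at 28 (size 2, align 2) → ends 30
ammo at 30 (size 1, align 1) → ends 31
pad 1 to align 2 for z
z at 32 (size 4, align 2) → ends 36
total 36 bytes, alignment 2

36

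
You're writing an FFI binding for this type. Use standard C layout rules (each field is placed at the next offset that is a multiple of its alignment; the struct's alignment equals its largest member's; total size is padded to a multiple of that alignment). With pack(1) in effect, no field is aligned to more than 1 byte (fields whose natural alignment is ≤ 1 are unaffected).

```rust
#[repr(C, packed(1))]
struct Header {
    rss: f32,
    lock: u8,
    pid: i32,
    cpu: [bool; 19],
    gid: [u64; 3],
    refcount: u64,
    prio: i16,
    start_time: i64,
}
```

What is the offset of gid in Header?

28

rss at 0 (size 4, align 1) → ends 4
lock at 4 (size 1, align 1) → ends 5
pid at 5 (size 4, align 1) → ends 9
cpu at 9 (size 19, align 1) → ends 28
gid at 28 (size 24, align 1) → ends 52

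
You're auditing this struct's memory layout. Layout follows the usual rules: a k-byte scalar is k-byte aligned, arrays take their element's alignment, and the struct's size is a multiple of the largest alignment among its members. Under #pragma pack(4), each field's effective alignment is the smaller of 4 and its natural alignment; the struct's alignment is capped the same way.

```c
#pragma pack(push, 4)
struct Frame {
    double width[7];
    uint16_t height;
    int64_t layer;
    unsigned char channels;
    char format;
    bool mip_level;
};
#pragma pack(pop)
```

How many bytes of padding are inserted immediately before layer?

2

0..56  width  (56B, 4-aligned)
56..58  height  (2B, 2-aligned)
58..60  -- padding (2B)
60..68  layer  (8B, 4-aligned)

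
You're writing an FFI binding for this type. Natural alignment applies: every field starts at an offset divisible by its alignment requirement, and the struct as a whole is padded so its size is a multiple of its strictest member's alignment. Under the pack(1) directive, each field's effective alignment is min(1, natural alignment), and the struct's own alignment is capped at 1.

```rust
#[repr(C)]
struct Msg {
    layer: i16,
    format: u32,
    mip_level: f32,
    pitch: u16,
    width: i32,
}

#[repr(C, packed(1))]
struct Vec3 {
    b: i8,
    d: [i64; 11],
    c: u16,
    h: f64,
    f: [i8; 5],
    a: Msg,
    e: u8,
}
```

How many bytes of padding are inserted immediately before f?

Msg: layer at 0 (size 2, align 2) → ends 2; pad 2 to align 4 for format; format at 4 (size 4, align 4) → ends 8; mip_level at 8 (size 4, align 4) → ends 12; pitch at 12 (size 2, align 2) → ends 14; pad 2 to align 4 for width; width at 16 (size 4, align 4) → ends 20; total 20 bytes, alignment 4
b at 0 (size 1, align 1) → ends 1
d at 1 (size 88, align 1) → ends 89
c at 89 (size 2, align 1) → ends 91
h at 91 (size 8, align 1) → ends 99
f at 99 (size 5, align 1) → ends 104

0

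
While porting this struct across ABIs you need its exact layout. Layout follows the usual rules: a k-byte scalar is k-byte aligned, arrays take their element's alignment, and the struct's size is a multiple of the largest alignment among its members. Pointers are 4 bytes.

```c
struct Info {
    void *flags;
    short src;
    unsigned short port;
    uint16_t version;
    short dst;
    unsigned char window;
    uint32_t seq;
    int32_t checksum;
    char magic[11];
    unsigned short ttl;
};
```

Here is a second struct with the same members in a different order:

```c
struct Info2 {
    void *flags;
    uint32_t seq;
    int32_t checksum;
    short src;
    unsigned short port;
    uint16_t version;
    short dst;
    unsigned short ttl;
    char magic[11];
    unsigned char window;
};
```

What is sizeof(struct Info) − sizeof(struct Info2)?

0..4  flags  (4B, 4-aligned)
4..6  src  (2B, 2-aligned)
6..8  port  (2B, 2-aligned)
8..10  version  (2B, 2-aligned)
10..12  dst  (2B, 2-aligned)
12..13  window  (1B, 1-aligned)
13..16  -- padding (3B)
16..20  seq  (4B, 4-aligned)
20..24  checksum  (4B, 4-aligned)
24..35  magic  (11B, 1-aligned)
35..36  -- padding (1B)
36..38  ttl  (2B, 2-aligned)
38..40  -- tail padding (2B)
sizeof = 40, alignof = 4
— Info2 —
0..4  flags  (4B, 4-aligned)
4..8  seq  (4B, 4-aligned)
8..12  checksum  (4B, 4-aligned)
12..14  src  (2B, 2-aligned)
14..16  port  (2B, 2-aligned)
16..18  version  (2B, 2-aligned)
18..20  dst  (2B, 2-aligned)
20..22  ttl  (2B, 2-aligned)
22..33  magic  (11B, 1-aligned)
33..34  window  (1B, 1-aligned)
34..36  -- tail padding (2B)
sizeof = 36, alignof = 4
40 − 36 = 4

4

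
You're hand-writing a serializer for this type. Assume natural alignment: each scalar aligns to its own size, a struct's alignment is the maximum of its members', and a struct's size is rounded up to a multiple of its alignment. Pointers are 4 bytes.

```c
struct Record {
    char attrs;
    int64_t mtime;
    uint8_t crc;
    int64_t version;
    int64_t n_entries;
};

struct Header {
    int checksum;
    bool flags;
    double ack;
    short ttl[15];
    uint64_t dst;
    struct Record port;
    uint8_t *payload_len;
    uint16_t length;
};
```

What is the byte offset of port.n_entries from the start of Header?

Record: 0..1  attrs  (1B, 1-aligned); 1..8  -- padding (7B); 8..16  mtime  (8B, 8-aligned); 16..17  crc  (1B, 1-aligned); 17..24  -- padding (7B); 24..32  version  (8B, 8-aligned); 32..40  n_entries  (8B, 8-aligned); sizeof = 40, alignof = 8
0..4  checksum  (4B, 4-aligned)
4..5  flags  (1B, 1-aligned)
5..8  -- padding (3B)
8..16  ack  (8B, 8-aligned)
16..46  ttl  (30B, 2-aligned)
46..48  -- padding (2B)
48..56  dst  (8B, 8-aligned)
56..96  port  (40B, 8-aligned)
within Record: n_entries at 32
56 + 32 = 88

88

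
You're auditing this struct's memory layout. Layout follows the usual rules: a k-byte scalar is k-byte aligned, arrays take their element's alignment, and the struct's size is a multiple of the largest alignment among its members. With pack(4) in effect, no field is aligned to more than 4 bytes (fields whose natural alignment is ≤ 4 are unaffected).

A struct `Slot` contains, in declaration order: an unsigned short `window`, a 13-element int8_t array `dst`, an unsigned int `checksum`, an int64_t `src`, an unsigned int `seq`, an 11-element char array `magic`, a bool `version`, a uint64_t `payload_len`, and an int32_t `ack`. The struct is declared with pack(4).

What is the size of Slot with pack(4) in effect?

56

window at 0 (size 2, align 2) → ends 2
dst at 2 (size 13, align 1) → ends 15
pad 1 to align 4 for checksum
checksum at 16 (size 4, align 4) → ends 20
src at 20 (size 8, align 4) → ends 28
seq at 28 (size 4, align 4) → ends 32
magic at 32 (size 11, align 1) → ends 43
version at 43 (size 1, align 1) → ends 44
payload_len at 44 (size 8, align 4) → ends 52
ack at 52 (size 4, align 4) → ends 56
total 56 bytes, alignment 4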